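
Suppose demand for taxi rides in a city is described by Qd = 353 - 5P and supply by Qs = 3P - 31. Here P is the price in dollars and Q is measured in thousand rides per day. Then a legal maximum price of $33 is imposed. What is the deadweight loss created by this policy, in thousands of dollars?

540

Without the control the market clears where 353 - 5P = 3P - 31, i.e. P* = 48 and Q* = 113.
The ceiling of 33 is below the equilibrium price 48, so it binds.
At P = 33: Qd = 353 - 5·33 = 188 and Qs = 3·33 - 31 = 68.
Quantity traded falls to 68. At Q = 68 the demand price is (353 - 68)/5 = 57 and the supply price is (31 + 68)/3 = 33.
Deadweight loss = ½ · (57 - 33) · (113 - 68) = ½ · 24 · 45 = 540.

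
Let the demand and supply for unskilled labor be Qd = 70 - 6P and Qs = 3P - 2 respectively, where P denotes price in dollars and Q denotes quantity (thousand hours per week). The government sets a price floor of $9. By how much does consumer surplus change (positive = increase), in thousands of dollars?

Equilibrium: 70 - 6P = 3P - 2, so 72 = 9P and P* = 8, Q* = 22.
Because the floor (9) lies above the market-clearing price, it is binding.
At P = 9: Qd = 70 - 6·9 = 16 and Qs = 3·9 - 2 = 25.
Consumer surplus without the control is ½ · (35/3 - 8) · 22 = 121/3.
With the floor, consumers buy 16 units at 9, so CS = ½ · (35/3 - 9) · 16 = 64/3.
Change in consumer surplus = 64/3 - 121/3 = -19.

-19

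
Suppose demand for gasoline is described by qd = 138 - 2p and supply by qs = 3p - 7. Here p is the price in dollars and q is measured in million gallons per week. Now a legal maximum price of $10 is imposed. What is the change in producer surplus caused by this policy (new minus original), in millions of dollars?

-978.5

Equilibrium: 138 - 2p = 3p - 7, so 145 = 5p and p* = 29, q* = 80.
Because the ceiling (10) lies below the market-clearing price, it is binding.
At p = 10: qd = 138 - 2·10 = 118 and qs = 3·10 - 7 = 23.
Producer surplus without the control is ½ · (29 - 7/3) · 80 = 3200/3.
With the ceiling, producers sell 23 units at 10, so PS = ½ · (10 - 7/3) · 23 = 529/6.
Change in producer surplus = 529/6 - 3200/3 = -978.5.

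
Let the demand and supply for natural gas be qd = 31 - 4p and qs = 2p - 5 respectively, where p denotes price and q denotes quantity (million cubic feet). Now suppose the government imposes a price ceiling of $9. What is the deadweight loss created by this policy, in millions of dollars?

Setting quantity demanded equal to quantity supplied, 31 - 4p = 2p - 5, gives p* = 6 and q* = 7.
The ceiling of 9 is above the equilibrium price 6, so it is not binding; the market clears at p* = 6, q* = 7.
Since the control does not bind, no trades are prevented and deadweight loss is zero.

0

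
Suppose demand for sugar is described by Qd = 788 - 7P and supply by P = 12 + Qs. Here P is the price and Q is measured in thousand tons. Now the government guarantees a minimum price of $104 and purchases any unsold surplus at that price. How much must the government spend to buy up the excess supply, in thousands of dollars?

Rearranging supply gives Qs = P - 12. Setting quantity demanded equal to quantity supplied, 788 - 7P = P - 12, gives P* = 100 and Q* = 88.
Since 104 > 100, the floor is binding.
At P = 104: Qd = 788 - 7·104 = 60 and Qs = 104 - 12 = 92.
Surplus = Qs - Qd = 32.
Government expenditure = surplus × support price = 32 × 104 = 3328.

3328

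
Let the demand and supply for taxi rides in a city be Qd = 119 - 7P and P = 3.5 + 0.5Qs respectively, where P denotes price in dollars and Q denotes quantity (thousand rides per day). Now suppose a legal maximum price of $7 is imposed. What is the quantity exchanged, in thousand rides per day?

Rearranging supply gives Qs = 2P - 7. Without the control the market clears where 119 - 7P = 2P - 7, i.e. P* = 14 and Q* = 21.
The ceiling of 7 is below the equilibrium price 14, so it binds.
At P = 7: Qd = 119 - 7·7 = 70 and Qs = 2·7 - 7 = 7.
The quantity actually transacted is the short side, supply: 7.

7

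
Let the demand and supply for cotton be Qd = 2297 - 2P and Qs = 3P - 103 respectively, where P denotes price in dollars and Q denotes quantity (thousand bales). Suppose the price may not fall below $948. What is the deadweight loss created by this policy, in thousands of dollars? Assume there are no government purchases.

365040

Setting quantity demanded equal to quantity supplied, 2297 - 2P = 3P - 103, gives P* = 480 and Q* = 1337.
The floor of 948 is above the equilibrium price 480, so it binds.
At P = 948: Qd = 2297 - 2·948 = 401 and Qs = 3·948 - 103 = 2741.
Quantity traded falls to 401. At Q = 401 the demand price is (2297 - 401)/2 = 948 and the supply price is (103 + 401)/3 = 168.
Deadweight loss = ½ · (948 - 168) · (1337 - 401) = ½ · 780 · 936 = 365040.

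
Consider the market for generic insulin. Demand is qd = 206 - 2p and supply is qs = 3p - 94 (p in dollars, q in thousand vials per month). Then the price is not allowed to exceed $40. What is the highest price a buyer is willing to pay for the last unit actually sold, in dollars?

90

Setting quantity demanded equal to quantity supplied, 206 - 2p = 3p - 94, gives p* = 60 and q* = 86.
Because the ceiling (40) lies below the market-clearing price, it is binding.
At p = 40: qd = 206 - 2·40 = 126 and qs = 3·40 - 94 = 26.
Only 26 units reach the market. On the demand curve, the marginal buyer's willingness to pay at q = 26 is (206 - 26)/2 = 90.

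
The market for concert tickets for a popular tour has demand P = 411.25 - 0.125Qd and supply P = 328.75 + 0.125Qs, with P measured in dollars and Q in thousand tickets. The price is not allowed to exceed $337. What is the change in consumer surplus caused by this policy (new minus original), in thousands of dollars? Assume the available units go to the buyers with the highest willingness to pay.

Rearranging demand gives Qd = 3290 - 8P; rearranging supply gives Qs = 8P - 2630. In a free market, 3290 - 8P = 8P - 2630 gives the equilibrium P* = 370, Q* = 330.
Because the ceiling (337) lies below the market-clearing price, it is binding.
At P = 337: Qd = 3290 - 8·337 = 594 and Qs = 8·337 - 2630 = 66.
Consumer surplus without the control is ½ · (411.25 - 370) · 330 = 6806.25.
With the ceiling, 66 units are sold at 337 (assume they go to the highest-value buyers). The demand price at Q = 66 is 403, so CS = ½ · [(411.25 - 337) + (403 - 337)] · 66 = 4628.25.
Change in consumer surplus = 4628.25 - 6806.25 = -2178.

-2178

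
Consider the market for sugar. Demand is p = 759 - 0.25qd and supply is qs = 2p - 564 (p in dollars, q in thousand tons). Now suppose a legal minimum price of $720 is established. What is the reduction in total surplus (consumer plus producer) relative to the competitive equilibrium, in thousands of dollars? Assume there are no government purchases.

86400

Rearranging demand gives qd = 3036 - 4p. In a free market, 3036 - 4p = 2p - 564 gives the equilibrium p* = 600, q* = 636.
The floor of 720 is above the equilibrium price 600, so it binds.
At p = 720: qd = 3036 - 4·720 = 156 and qs = 2·720 - 564 = 876.
Quantity traded falls to 156. At q = 156 the demand price is (3036 - 156)/4 = 720 and the supply price is (564 + 156)/2 = 360.
Deadweight loss = ½ · (720 - 360) · (636 - 156) = ½ · 360 · 480 = 86400.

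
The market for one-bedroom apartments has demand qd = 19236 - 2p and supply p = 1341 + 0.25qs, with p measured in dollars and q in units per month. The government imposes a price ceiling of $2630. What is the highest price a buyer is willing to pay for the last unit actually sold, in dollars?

7040

Rearranging supply gives qs = 4p - 5364. Equilibrium: 19236 - 2p = 4p - 5364, so 24600 = 6p and p* = 4100, q* = 11036.
The ceiling of 2630 is below the equilibrium price 4100, so it binds.
At p = 2630: qd = 19236 - 2·2630 = 13976 and qs = 4·2630 - 5364 = 5156.
Only 5156 units reach the market. On the demand curve, the marginal buyer's willingness to pay at q = 5156 is (19236 - 5156)/2 = 7040.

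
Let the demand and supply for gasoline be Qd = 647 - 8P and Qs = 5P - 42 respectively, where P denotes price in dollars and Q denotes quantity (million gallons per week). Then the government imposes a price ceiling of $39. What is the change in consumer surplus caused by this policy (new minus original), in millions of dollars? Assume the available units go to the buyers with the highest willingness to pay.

Without the control the market clears where 647 - 8P = 5P - 42, i.e. P* = 53 and Q* = 223.
The ceiling of 39 is below the equilibrium price 53, so it binds.
At P = 39: Qd = 647 - 8·39 = 335 and Qs = 5·39 - 42 = 153.
Consumer surplus without the control is ½ · (80.875 - 53) · 223 = 3108.0625.
With the ceiling, 153 units are sold at 39 (assume they go to the highest-value buyers). The demand price at Q = 153 is 61.75, so CS = ½ · [(80.875 - 39) + (61.75 - 39)] · 153 = 4943.8125.
Change in consumer surplus = 4943.8125 - 3108.0625 = 1835.75.

1835.75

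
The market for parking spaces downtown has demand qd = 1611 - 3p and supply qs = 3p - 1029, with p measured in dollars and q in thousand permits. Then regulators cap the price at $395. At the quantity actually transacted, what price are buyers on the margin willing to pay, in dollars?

In a free market, 1611 - 3p = 3p - 1029 gives the equilibrium p* = 440, q* = 291.
Since 395 < 440, the ceiling is binding.
At p = 395: qd = 1611 - 3·395 = 426 and qs = 3·395 - 1029 = 156.
Only 156 units reach the market. On the demand curve, the marginal buyer's willingness to pay at q = 156 is (1611 - 156)/3 = 485.

485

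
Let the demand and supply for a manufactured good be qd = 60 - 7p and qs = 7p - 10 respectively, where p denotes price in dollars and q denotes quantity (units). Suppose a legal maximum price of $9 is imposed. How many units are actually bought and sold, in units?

In a free market, 60 - 7p = 7p - 10 gives the equilibrium p* = 5, q* = 25.
Since 9 is above p* = 5, the ceiling does not bind and the free-market outcome prevails.

25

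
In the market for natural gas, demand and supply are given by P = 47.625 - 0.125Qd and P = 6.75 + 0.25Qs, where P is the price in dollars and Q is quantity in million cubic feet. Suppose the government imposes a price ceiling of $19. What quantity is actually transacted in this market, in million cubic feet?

49

Rearranging demand gives Qd = 381 - 8P; rearranging supply gives Qs = 4P - 27. Setting quantity demanded equal to quantity supplied, 381 - 8P = 4P - 27, gives P* = 34 and Q* = 109.
Since 19 < 34, the ceiling is binding.
At P = 19: Qd = 381 - 8·19 = 229 and Qs = 4·19 - 27 = 49.
The quantity actually transacted is the short side, supply: 49.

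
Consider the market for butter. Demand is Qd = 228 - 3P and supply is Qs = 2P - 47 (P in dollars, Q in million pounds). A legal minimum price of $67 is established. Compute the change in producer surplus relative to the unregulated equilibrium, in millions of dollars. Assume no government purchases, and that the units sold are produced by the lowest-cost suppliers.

0

In a free market, 228 - 3P = 2P - 47 gives the equilibrium P* = 55, Q* = 63.
Because the floor (67) lies above the market-clearing price, it is binding.
At P = 67: Qd = 228 - 3·67 = 27 and Qs = 2·67 - 47 = 87.
Producer surplus without the control is ½ · (55 - 23.5) · 63 = 992.25.
With the floor, 27 units are sold at 67. The supply price at Q = 27 is 37, so PS = ½ · [(67 - 23.5) + (67 - 37)] · 27 = 992.25.
Change in producer surplus = 992.25 - 992.25 = 0.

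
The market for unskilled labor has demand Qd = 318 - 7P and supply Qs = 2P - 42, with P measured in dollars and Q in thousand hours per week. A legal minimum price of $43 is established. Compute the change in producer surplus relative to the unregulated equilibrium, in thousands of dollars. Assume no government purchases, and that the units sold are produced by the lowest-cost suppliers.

Equilibrium: 318 - 7P = 2P - 42, so 360 = 9P and P* = 40, Q* = 38.
Because the floor (43) lies above the market-clearing price, it is binding.
At P = 43: Qd = 318 - 7·43 = 17 and Qs = 2·43 - 42 = 44.
Producer surplus without the control is ½ · (40 - 21) · 38 = 361.
With the floor, 17 units are sold at 43. The supply price at Q = 17 is 29.5, so PS = ½ · [(43 - 21) + (43 - 29.5)] · 17 = 301.75.
Change in producer surplus = 301.75 - 361 = -59.25.

-59.25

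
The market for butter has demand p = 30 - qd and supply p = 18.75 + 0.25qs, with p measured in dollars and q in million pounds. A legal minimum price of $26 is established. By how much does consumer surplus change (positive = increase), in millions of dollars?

Rearranging demand gives qd = 30 - p; rearranging supply gives qs = 4p - 75. Setting quantity demanded equal to quantity supplied, 30 - p = 4p - 75, gives p* = 21 and q* = 9.
Since 26 > 21, the floor is binding.
At p = 26: qd = 30 - 26 = 4 and qs = 4·26 - 75 = 29.
Consumer surplus without the control is ½ · (30 - 21) · 9 = 40.5.
With the floor, consumers buy 4 units at 26, so CS = ½ · (30 - 26) · 4 = 8.
Change in consumer surplus = 8 - 40.5 = -32.5.

-32.5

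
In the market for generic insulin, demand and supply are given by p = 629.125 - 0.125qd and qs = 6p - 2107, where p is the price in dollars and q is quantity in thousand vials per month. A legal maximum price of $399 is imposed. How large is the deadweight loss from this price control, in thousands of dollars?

Rearranging demand gives qd = 5033 - 8p. Without the control the market clears where 5033 - 8p = 6p - 2107, i.e. p* = 510 and q* = 953.
The ceiling of 399 is below the equilibrium price 510, so it binds.
At p = 399: qd = 5033 - 8·399 = 1841 and qs = 6·399 - 2107 = 287.
Quantity traded falls to 287. At q = 287 the demand price is (5033 - 287)/8 = 593.25 and the supply price is (2107 + 287)/6 = 399.
Deadweight loss = ½ · (593.25 - 399) · (953 - 287) = ½ · 194.25 · 666 = 64685.25.

64685.25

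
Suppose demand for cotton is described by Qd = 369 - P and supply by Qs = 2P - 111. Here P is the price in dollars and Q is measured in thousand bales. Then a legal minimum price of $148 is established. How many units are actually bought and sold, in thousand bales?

Setting quantity demanded equal to quantity supplied, 369 - P = 2P - 111, gives P* = 160 and Q* = 209.
The floor of 148 is below the equilibrium price 160, so it is not binding; the market clears at P* = 160, Q* = 209.

209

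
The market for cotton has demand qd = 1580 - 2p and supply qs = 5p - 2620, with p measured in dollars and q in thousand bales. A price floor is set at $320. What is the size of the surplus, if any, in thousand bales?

0

Setting quantity demanded equal to quantity supplied, 1580 - 2p = 5p - 2620, gives p* = 600 and q* = 380.
The floor of 320 is below the equilibrium price 600, so it is not binding; the market clears at p* = 600, q* = 380.
Since the control does not bind, there is no surplus.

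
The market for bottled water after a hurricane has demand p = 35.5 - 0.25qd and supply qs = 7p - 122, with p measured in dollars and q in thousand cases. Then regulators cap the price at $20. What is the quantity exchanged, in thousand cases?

18

Rearranging demand gives qd = 142 - 4p. Setting quantity demanded equal to quantity supplied, 142 - 4p = 7p - 122, gives p* = 24 and q* = 46.
Because the ceiling (20) lies below the market-clearing price, it is binding.
At p = 20: qd = 142 - 4·20 = 62 and qs = 7·20 - 122 = 18.
The quantity actually transacted is the short side, supply: 18.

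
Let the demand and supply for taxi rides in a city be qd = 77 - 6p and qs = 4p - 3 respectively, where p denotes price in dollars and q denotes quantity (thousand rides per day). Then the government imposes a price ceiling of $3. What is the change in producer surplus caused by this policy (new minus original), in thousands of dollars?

Setting quantity demanded equal to quantity supplied, 77 - 6p = 4p - 3, gives p* = 8 and q* = 29.
Since 3 < 8, the ceiling is binding.
At p = 3: qd = 77 - 6·3 = 59 and qs = 4·3 - 3 = 9.
Producer surplus without the control is ½ · (8 - 0.75) · 29 = 105.125.
With the ceiling, producers sell 9 units at 3, so PS = ½ · (3 - 0.75) · 9 = 10.125.
Change in producer surplus = 10.125 - 105.125 = -95.

-95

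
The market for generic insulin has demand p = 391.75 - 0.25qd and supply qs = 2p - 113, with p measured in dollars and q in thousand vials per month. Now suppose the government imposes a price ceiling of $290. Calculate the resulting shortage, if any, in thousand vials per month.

0

Rearranging demand gives qd = 1567 - 4p. In a free market, 1567 - 4p = 2p - 113 gives the equilibrium p* = 280, q* = 447.
Since 290 is above p* = 280, the ceiling does not bind and the free-market outcome prevails.
Since the control does not bind, there is no shortage.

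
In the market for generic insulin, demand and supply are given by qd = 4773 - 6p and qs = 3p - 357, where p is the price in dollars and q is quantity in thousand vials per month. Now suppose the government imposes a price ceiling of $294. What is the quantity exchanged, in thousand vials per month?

525

In a free market, 4773 - 6p = 3p - 357 gives the equilibrium p* = 570, q* = 1353.
Since 294 < 570, the ceiling is binding.
At p = 294: qd = 4773 - 6·294 = 3009 and qs = 3·294 - 357 = 525.
The quantity actually transacted is the short side, supply: 525.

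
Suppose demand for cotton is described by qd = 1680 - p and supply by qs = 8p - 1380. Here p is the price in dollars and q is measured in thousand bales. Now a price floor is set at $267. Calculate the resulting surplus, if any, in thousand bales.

0

In a free market, 1680 - p = 8p - 1380 gives the equilibrium p* = 340, q* = 1340.
The floor of 267 is below the equilibrium price 340, so it is not binding; the market clears at p* = 340, q* = 1340.
Since the control does not bind, there is no surplus.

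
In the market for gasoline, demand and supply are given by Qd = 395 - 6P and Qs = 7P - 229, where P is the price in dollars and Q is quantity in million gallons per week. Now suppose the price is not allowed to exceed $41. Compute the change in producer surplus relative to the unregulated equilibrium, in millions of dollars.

Without the control the market clears where 395 - 6P = 7P - 229, i.e. P* = 48 and Q* = 107.
Since 41 < 48, the ceiling is binding.
At P = 41: Qd = 395 - 6·41 = 149 and Qs = 7·41 - 229 = 58.
Producer surplus without the control is ½ · (48 - 229/7) · 107 = 11449/14.
With the ceiling, producers sell 58 units at 41, so PS = ½ · (41 - 229/7) · 58 = 1682/7.
Change in producer surplus = 1682/7 - 11449/14 = -577.5.

-577.5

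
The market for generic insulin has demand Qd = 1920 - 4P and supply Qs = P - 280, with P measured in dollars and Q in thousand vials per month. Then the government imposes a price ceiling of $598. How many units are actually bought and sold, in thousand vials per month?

Equilibrium: 1920 - 4P = P - 280, so 2200 = 5P and P* = 440, Q* = 160.
The ceiling of 598 is above the equilibrium price 440, so it is not binding; the market clears at P* = 440, Q* = 160.

160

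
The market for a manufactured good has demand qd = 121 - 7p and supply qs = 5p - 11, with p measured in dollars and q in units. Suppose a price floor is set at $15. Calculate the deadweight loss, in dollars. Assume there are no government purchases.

134.4

Equilibrium: 121 - 7p = 5p - 11, so 132 = 12p and p* = 11, q* = 44.
Since 15 > 11, the floor is binding.
At p = 15: qd = 121 - 7·15 = 16 and qs = 5·15 - 11 = 64.
Quantity traded falls to 16. At q = 16 the demand price is (121 - 16)/7 = 15 and the supply price is (11 + 16)/5 = 5.4.
Deadweight loss = ½ · (15 - 5.4) · (44 - 16) = ½ · 9.6 · 28 = 134.4.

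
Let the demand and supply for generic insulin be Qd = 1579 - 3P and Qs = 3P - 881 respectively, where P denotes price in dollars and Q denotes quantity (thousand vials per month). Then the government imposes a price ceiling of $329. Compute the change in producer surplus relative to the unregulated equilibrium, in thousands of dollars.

Setting quantity demanded equal to quantity supplied, 1579 - 3P = 3P - 881, gives P* = 410 and Q* = 349.
Since 329 < 410, the ceiling is binding.
At P = 329: Qd = 1579 - 3·329 = 592 and Qs = 3·329 - 881 = 106.
Producer surplus without the control is ½ · (410 - 881/3) · 349 = 121801/6.
With the ceiling, producers sell 106 units at 329, so PS = ½ · (329 - 881/3) · 106 = 5618/3.
Change in producer surplus = 5618/3 - 121801/6 = -18427.5.

-18427.5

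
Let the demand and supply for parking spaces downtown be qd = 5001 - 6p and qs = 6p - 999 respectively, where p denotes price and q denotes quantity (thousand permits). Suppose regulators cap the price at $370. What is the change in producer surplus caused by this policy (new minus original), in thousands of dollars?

In a free market, 5001 - 6p = 6p - 999 gives the equilibrium p* = 500, q* = 2001.
Because the ceiling (370) lies below the market-clearing price, it is binding.
At p = 370: qd = 5001 - 6·370 = 2781 and qs = 6·370 - 999 = 1221.
Producer surplus without the control is ½ · (500 - 166.5) · 2001 = 333666.75.
With the ceiling, producers sell 1221 units at 370, so PS = ½ · (370 - 166.5) · 1221 = 124236.75.
Change in producer surplus = 124236.75 - 333666.75 = -209430.

-209430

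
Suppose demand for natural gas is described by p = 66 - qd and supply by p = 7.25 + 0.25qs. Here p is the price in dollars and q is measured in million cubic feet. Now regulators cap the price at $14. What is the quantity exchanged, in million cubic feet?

27

Rearranging demand gives qd = 66 - p; rearranging supply gives qs = 4p - 29. Setting quantity demanded equal to quantity supplied, 66 - p = 4p - 29, gives p* = 19 and q* = 47.
The ceiling of 14 is below the equilibrium price 19, so it binds.
At p = 14: qd = 66 - 14 = 52 and qs = 4·14 - 29 = 27.
The quantity actually transacted is the short side, supply: 27.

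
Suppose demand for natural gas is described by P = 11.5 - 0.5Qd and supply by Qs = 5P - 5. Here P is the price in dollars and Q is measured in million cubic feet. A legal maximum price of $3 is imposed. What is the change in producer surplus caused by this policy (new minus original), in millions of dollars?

-12.5

Rearranging demand gives Qd = 23 - 2P. Equilibrium: 23 - 2P = 5P - 5, so 28 = 7P and P* = 4, Q* = 15.
The ceiling of 3 is below the equilibrium price 4, so it binds.
At P = 3: Qd = 23 - 2·3 = 17 and Qs = 5·3 - 5 = 10.
Producer surplus without the control is ½ · (4 - 1) · 15 = 22.5.
With the ceiling, producers sell 10 units at 3, so PS = ½ · (3 - 1) · 10 = 10.
Change in producer surplus = 10 - 22.5 = -12.5.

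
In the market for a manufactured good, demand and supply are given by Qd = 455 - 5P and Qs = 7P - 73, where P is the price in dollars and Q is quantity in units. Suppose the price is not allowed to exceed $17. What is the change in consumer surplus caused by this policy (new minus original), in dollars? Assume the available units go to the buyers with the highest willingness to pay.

In a free market, 455 - 5P = 7P - 73 gives the equilibrium P* = 44, Q* = 235.
Since 17 < 44, the ceiling is binding.
At P = 17: Qd = 455 - 5·17 = 370 and Qs = 7·17 - 73 = 46.
Consumer surplus without the control is ½ · (91 - 44) · 235 = 5522.5.
With the ceiling, 46 units are sold at 17 (assume they go to the highest-value buyers). The demand price at Q = 46 is 81.8, so CS = ½ · [(91 - 17) + (81.8 - 17)] · 46 = 3192.4.
Change in consumer surplus = 3192.4 - 5522.5 = -2330.1.

-2330.1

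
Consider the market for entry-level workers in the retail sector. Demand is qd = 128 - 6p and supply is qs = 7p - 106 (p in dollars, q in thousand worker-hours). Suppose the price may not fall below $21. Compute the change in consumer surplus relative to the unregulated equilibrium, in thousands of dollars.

-33

Equilibrium: 128 - 6p = 7p - 106, so 234 = 13p and p* = 18, q* = 20.
The floor of 21 is above the equilibrium price 18, so it binds.
At p = 21: qd = 128 - 6·21 = 2 and qs = 7·21 - 106 = 41.
Consumer surplus without the control is ½ · (64/3 - 18) · 20 = 100/3.
With the floor, consumers buy 2 units at 21, so CS = ½ · (64/3 - 21) · 2 = 1/3.
Change in consumer surplus = 1/3 - 100/3 = -33.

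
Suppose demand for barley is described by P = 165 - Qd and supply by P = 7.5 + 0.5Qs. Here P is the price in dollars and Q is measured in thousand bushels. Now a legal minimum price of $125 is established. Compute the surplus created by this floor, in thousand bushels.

Rearranging demand gives Qd = 165 - P; rearranging supply gives Qs = 2P - 15. Equilibrium: 165 - P = 2P - 15, so 180 = 3P and P* = 60, Q* = 105.
The floor of 125 is above the equilibrium price 60, so it binds.
At P = 125: Qd = 165 - 125 = 40 and Qs = 2·125 - 15 = 235.
Surplus = Qs - Qd = 235 - 40 = 195.

195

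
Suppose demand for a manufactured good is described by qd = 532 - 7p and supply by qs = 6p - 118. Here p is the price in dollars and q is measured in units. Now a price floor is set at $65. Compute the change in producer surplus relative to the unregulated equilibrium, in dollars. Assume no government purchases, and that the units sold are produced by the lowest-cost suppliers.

Equilibrium: 532 - 7p = 6p - 118, so 650 = 13p and p* = 50, q* = 182.
Because the floor (65) lies above the market-clearing price, it is binding.
At p = 65: qd = 532 - 7·65 = 77 and qs = 6·65 - 118 = 272.
Producer surplus without the control is ½ · (50 - 59/3) · 182 = 8281/3.
With the floor, 77 units are sold at 65. The supply price at q = 77 is 32.5, so PS = ½ · [(65 - 59/3) + (65 - 32.5)] · 77 = 35959/12.
Change in producer surplus = 35959/12 - 8281/3 = 236.25.

236.25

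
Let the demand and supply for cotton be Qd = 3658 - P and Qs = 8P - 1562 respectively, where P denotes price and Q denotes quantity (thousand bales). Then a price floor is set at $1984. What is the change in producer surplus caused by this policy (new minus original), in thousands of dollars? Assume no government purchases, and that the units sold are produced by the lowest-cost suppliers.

Equilibrium: 3658 - P = 8P - 1562, so 5220 = 9P and P* = 580, Q* = 3078.
Since 1984 > 580, the floor is binding.
At P = 1984: Qd = 3658 - 1984 = 1674 and Qs = 8·1984 - 1562 = 14310.
Producer surplus without the control is ½ · (580 - 195.25) · 3078 = 592130.25.
With the floor, 1674 units are sold at 1984. The supply price at Q = 1674 is 404.5, so PS = ½ · [(1984 - 195.25) + (1984 - 404.5)] · 1674 = 2819225.25.
Change in producer surplus = 2819225.25 - 592130.25 = 2227095.

2227095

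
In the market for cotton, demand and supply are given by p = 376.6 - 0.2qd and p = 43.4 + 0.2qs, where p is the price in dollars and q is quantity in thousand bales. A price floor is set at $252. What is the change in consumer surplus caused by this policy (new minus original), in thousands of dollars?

-30576

Rearranging demand gives qd = 1883 - 5p; rearranging supply gives qs = 5p - 217. Equilibrium: 1883 - 5p = 5p - 217, so 2100 = 10p and p* = 210, q* = 833.
Since 252 > 210, the floor is binding.
At p = 252: qd = 1883 - 5·252 = 623 and qs = 5·252 - 217 = 1043.
Consumer surplus without the control is ½ · (376.6 - 210) · 833 = 69388.9.
With the floor, consumers buy 623 units at 252, so CS = ½ · (376.6 - 252) · 623 = 38812.9.
Change in consumer surplus = 38812.9 - 69388.9 = -30576.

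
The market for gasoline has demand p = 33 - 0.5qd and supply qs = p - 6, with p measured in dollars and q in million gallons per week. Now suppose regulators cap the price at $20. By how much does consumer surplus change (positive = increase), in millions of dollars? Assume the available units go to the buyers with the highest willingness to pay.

Rearranging demand gives qd = 66 - 2p. Equilibrium: 66 - 2p = p - 6, so 72 = 3p and p* = 24, q* = 18.
Since 20 < 24, the ceiling is binding.
At p = 20: qd = 66 - 2·20 = 26 and qs = 20 - 6 = 14.
Consumer surplus without the control is ½ · (33 - 24) · 18 = 81.
With the ceiling, 14 units are sold at 20 (assume they go to the highest-value buyers). The demand price at q = 14 is 26, so CS = ½ · [(33 - 20) + (26 - 20)] · 14 = 133.
Change in consumer surplus = 133 - 81 = 52.

52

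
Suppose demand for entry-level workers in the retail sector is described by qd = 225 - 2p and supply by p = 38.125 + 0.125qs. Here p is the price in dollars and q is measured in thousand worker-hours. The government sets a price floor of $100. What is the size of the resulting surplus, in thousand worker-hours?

Rearranging supply gives qs = 8p - 305. In a free market, 225 - 2p = 8p - 305 gives the equilibrium p* = 53, q* = 119.
Since 100 > 53, the floor is binding.
At p = 100: qd = 225 - 2·100 = 25 and qs = 8·100 - 305 = 495.
Surplus = qs - qd = 495 - 25 = 470.

470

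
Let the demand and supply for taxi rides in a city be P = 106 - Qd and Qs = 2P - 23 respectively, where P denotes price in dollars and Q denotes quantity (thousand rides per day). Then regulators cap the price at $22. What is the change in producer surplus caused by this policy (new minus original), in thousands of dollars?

Rearranging demand gives Qd = 106 - P. In a free market, 106 - P = 2P - 23 gives the equilibrium P* = 43, Q* = 63.
Since 22 < 43, the ceiling is binding.
At P = 22: Qd = 106 - 22 = 84 and Qs = 2·22 - 23 = 21.
Producer surplus without the control is ½ · (43 - 11.5) · 63 = 992.25.
With the ceiling, producers sell 21 units at 22, so PS = ½ · (22 - 11.5) · 21 = 110.25.
Change in producer surplus = 110.25 - 992.25 = -882.

-882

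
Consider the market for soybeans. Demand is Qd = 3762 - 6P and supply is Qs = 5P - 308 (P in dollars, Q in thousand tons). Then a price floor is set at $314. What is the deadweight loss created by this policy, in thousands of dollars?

0

Setting quantity demanded equal to quantity supplied, 3762 - 6P = 5P - 308, gives P* = 370 and Q* = 1542.
Since 314 is below P* = 370, the floor does not bind and the free-market outcome prevails.
Since the control does not bind, no trades are prevented and deadweight loss is zero.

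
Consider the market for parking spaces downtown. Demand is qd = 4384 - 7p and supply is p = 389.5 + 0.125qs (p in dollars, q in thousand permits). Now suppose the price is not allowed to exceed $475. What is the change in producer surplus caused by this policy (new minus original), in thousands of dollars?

-19600

Rearranging supply gives qs = 8p - 3116. Equilibrium: 4384 - 7p = 8p - 3116, so 7500 = 15p and p* = 500, q* = 884.
The ceiling of 475 is below the equilibrium price 500, so it binds.
At p = 475: qd = 4384 - 7·475 = 1059 and qs = 8·475 - 3116 = 684.
Producer surplus without the control is ½ · (500 - 389.5) · 884 = 48841.
With the ceiling, producers sell 684 units at 475, so PS = ½ · (475 - 389.5) · 684 = 29241.
Change in producer surplus = 29241 - 48841 = -19600.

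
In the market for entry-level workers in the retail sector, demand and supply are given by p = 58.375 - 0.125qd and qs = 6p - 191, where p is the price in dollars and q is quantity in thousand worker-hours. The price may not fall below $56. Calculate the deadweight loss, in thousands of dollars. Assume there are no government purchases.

Rearranging demand gives qd = 467 - 8p. In a free market, 467 - 8p = 6p - 191 gives the equilibrium p* = 47, q* = 91.
The floor of 56 is above the equilibrium price 47, so it binds.
At p = 56: qd = 467 - 8·56 = 19 and qs = 6·56 - 191 = 145.
Quantity traded falls to 19. At q = 19 the demand price is (467 - 19)/8 = 56 and the supply price is (191 + 19)/6 = 35.
Deadweight loss = ½ · (56 - 35) · (91 - 19) = ½ · 21 · 72 = 756.

756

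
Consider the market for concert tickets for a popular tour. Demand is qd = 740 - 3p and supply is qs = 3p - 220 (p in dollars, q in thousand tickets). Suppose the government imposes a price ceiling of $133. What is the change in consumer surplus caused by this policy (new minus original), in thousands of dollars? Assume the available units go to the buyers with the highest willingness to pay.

Equilibrium: 740 - 3p = 3p - 220, so 960 = 6p and p* = 160, q* = 260.
Since 133 < 160, the ceiling is binding.
At p = 133: qd = 740 - 3·133 = 341 and qs = 3·133 - 220 = 179.
Consumer surplus without the control is ½ · (740/3 - 160) · 260 = 33800/3.
With the ceiling, 179 units are sold at 133 (assume they go to the highest-value buyers). The demand price at q = 179 is 187, so CS = ½ · [(740/3 - 133) + (187 - 133)] · 179 = 90037/6.
Change in consumer surplus = 90037/6 - 33800/3 = 3739.5.

3739.5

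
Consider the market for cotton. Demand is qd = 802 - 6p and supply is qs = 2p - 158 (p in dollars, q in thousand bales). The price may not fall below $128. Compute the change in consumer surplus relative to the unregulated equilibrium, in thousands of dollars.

-464

Without the control the market clears where 802 - 6p = 2p - 158, i.e. p* = 120 and q* = 82.
Because the floor (128) lies above the market-clearing price, it is binding.
At p = 128: qd = 802 - 6·128 = 34 and qs = 2·128 - 158 = 98.
Consumer surplus without the control is ½ · (401/3 - 120) · 82 = 1681/3.
With the floor, consumers buy 34 units at 128, so CS = ½ · (401/3 - 128) · 34 = 289/3.
Change in consumer surplus = 289/3 - 1681/3 = -464.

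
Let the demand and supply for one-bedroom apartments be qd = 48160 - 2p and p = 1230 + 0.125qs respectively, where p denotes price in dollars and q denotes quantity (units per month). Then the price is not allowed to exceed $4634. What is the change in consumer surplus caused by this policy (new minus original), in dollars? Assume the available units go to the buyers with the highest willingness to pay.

Rearranging supply gives qs = 8p - 9840. Setting quantity demanded equal to quantity supplied, 48160 - 2p = 8p - 9840, gives p* = 5800 and q* = 36560.
Since 4634 < 5800, the ceiling is binding.
At p = 4634: qd = 48160 - 2·4634 = 38892 and qs = 8·4634 - 9840 = 27232.
Consumer surplus without the control is ½ · (24080 - 5800) · 36560 = 334158400.
With the ceiling, 27232 units are sold at 4634 (assume they go to the highest-value buyers). The demand price at q = 27232 is 10464, so CS = ½ · [(24080 - 4634) + (10464 - 4634)] · 27232 = 344158016.
Change in consumer surplus = 344158016 - 334158400 = 9999616.

9999616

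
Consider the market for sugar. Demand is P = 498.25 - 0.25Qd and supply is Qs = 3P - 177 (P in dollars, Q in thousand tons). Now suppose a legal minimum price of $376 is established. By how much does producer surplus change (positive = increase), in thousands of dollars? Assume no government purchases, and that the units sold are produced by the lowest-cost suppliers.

Rearranging demand gives Qd = 1993 - 4P. Without the control the market clears where 1993 - 4P = 3P - 177, i.e. P* = 310 and Q* = 753.
The floor of 376 is above the equilibrium price 310, so it binds.
At P = 376: Qd = 1993 - 4·376 = 489 and Qs = 3·376 - 177 = 951.
Producer surplus without the control is ½ · (310 - 59) · 753 = 94501.5.
With the floor, 489 units are sold at 376. The supply price at Q = 489 is 222, so PS = ½ · [(376 - 59) + (376 - 222)] · 489 = 115159.5.
Change in producer surplus = 115159.5 - 94501.5 = 20658.

20658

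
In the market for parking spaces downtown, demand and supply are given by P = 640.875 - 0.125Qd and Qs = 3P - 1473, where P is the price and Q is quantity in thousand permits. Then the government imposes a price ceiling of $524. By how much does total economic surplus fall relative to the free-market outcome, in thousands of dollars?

Rearranging demand gives Qd = 5127 - 8P. Setting quantity demanded equal to quantity supplied, 5127 - 8P = 3P - 1473, gives P* = 600 and Q* = 327.
Since 524 < 600, the ceiling is binding.
At P = 524: Qd = 5127 - 8·524 = 935 and Qs = 3·524 - 1473 = 99.
Quantity traded falls to 99. At Q = 99 the demand price is (5127 - 99)/8 = 628.5 and the supply price is (1473 + 99)/3 = 524.
Deadweight loss = ½ · (628.5 - 524) · (327 - 99) = ½ · 104.5 · 228 = 11913.

11913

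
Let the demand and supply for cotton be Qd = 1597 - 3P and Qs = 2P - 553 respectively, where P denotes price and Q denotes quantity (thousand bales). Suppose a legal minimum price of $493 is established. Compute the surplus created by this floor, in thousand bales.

315

Setting quantity demanded equal to quantity supplied, 1597 - 3P = 2P - 553, gives P* = 430 and Q* = 307.
Since 493 > 430, the floor is binding.
At P = 493: Qd = 1597 - 3·493 = 118 and Qs = 2·493 - 553 = 433.
Surplus = Qs - Qd = 433 - 118 = 315.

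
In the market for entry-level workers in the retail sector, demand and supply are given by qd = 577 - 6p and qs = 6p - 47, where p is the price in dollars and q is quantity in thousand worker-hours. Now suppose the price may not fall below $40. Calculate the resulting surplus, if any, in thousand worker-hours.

In a free market, 577 - 6p = 6p - 47 gives the equilibrium p* = 52, q* = 265.
Since 40 is below p* = 52, the floor does not bind and the free-market outcome prevails.
Since the control does not bind, there is no surplus.

0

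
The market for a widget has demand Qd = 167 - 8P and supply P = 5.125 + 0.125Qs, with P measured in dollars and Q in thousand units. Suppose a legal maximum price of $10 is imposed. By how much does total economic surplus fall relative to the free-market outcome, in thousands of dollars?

Rearranging supply gives Qs = 8P - 41. Equilibrium: 167 - 8P = 8P - 41, so 208 = 16P and P* = 13, Q* = 63.
The ceiling of 10 is below the equilibrium price 13, so it binds.
At P = 10: Qd = 167 - 8·10 = 87 and Qs = 8·10 - 41 = 39.
Quantity traded falls to 39. At Q = 39 the demand price is (167 - 39)/8 = 16 and the supply price is (41 + 39)/8 = 10.
Deadweight loss = ½ · (16 - 10) · (63 - 39) = ½ · 6 · 24 = 72.

72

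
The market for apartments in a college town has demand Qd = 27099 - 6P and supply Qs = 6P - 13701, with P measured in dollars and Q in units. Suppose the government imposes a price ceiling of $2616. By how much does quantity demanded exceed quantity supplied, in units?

9408

Equilibrium: 27099 - 6P = 6P - 13701, so 40800 = 12P and P* = 3400, Q* = 6699.
Because the ceiling (2616) lies below the market-clearing price, it is binding.
At P = 2616: Qd = 27099 - 6·2616 = 11403 and Qs = 6·2616 - 13701 = 1995.
Shortage = Qd - Qs = 11403 - 1995 = 9408.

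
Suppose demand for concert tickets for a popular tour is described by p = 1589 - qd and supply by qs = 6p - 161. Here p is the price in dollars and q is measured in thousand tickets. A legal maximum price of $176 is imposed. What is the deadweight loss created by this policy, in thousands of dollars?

Rearranging demand gives qd = 1589 - p. In a free market, 1589 - p = 6p - 161 gives the equilibrium p* = 250, q* = 1339.
Since 176 < 250, the ceiling is binding.
At p = 176: qd = 1589 - 176 = 1413 and qs = 6·176 - 161 = 895.
Quantity traded falls to 895. At q = 895 the demand price is 1589 - 895 = 694 and the supply price is (161 + 895)/6 = 176.
Deadweight loss = ½ · (694 - 176) · (1339 - 895) = ½ · 518 · 444 = 114996.

114996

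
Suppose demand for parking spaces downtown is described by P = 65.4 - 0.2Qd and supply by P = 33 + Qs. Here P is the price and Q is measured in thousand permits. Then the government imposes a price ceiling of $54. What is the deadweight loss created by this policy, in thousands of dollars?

21.6

Rearranging demand gives Qd = 327 - 5P; rearranging supply gives Qs = P - 33. Without the control the market clears where 327 - 5P = P - 33, i.e. P* = 60 and Q* = 27.
The ceiling of 54 is below the equilibrium price 60, so it binds.
At P = 54: Qd = 327 - 5·54 = 57 and Qs = 54 - 33 = 21.
Quantity traded falls to 21. At Q = 21 the demand price is (327 - 21)/5 = 61.2 and the supply price is 33 + 21 = 54.
Deadweight loss = ½ · (61.2 - 54) · (27 - 21) = ½ · 7.2 · 6 = 21.6.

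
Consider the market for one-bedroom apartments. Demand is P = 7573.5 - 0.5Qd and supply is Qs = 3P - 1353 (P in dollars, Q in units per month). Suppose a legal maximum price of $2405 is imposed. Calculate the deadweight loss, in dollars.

3003843.75

Rearranging demand gives Qd = 15147 - 2P. In a free market, 15147 - 2P = 3P - 1353 gives the equilibrium P* = 3300, Q* = 8547.
The ceiling of 2405 is below the equilibrium price 3300, so it binds.
At P = 2405: Qd = 15147 - 2·2405 = 10337 and Qs = 3·2405 - 1353 = 5862.
Quantity traded falls to 5862. At Q = 5862 the demand price is (15147 - 5862)/2 = 4642.5 and the supply price is (1353 + 5862)/3 = 2405.
Deadweight loss = ½ · (4642.5 - 2405) · (8547 - 5862) = ½ · 2237.5 · 2685 = 3003843.75.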